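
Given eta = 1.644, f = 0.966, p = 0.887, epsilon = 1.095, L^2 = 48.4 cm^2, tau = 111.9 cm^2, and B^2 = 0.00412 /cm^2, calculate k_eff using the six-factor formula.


k_inf = eta*f*p*eps = 1.644*0.966*0.887*1.095 = 1.542470
P_TNL = 1/(1 + L^2*B^2) = 1/(1 + 48.4*0.00412) = 0.8337446
P_FNL = exp(-B^2*tau) = exp(-0.00412*111.9) = 0.6306350
k_eff = k_inf * P_TNL * P_FNL = 1.542470 * 0.8337446 * 0.6306350
k_eff = 0.81101

0.81101


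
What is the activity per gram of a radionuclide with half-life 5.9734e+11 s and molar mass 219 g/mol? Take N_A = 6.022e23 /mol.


lambda = ln(2) / t_half = ln(2) / 5.9734e+11 = 1.160390e-12 /s
SA = lambda * N_A / M
SA = 1.160390e-12 * 6.022e23 / 219
SA = 3.1908e+09 Bq/g

3.1908e+09


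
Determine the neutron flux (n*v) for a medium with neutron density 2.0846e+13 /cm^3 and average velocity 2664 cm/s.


phi = n * v
phi = 2.0846e+13 * 2664
phi = 5.5534e+16 /cm^2/s

5.5534e+16


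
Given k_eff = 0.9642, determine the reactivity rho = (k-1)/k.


rho = (k_eff - 1) / k_eff
rho = (0.9642 - 1) / 0.9642
rho = -0.037129

-0.037129


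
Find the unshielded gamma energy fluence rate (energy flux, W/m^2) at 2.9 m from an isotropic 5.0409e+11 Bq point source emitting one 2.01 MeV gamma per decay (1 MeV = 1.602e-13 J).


psi = A * E * 1.602e-13 / (4*pi*r^2)
psi = 5.0409e+11 * 2.01 * 1.602e-13 / (4*pi*2.9^2)
psi = 0.0015359 W/m^2

0.0015359


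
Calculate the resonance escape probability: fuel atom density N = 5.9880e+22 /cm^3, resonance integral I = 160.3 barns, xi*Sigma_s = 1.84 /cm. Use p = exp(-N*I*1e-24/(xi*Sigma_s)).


p = exp(-N * I * 1e-24 / (xi*Sigma_s))
p = exp(-5.9880e+22 * 160.3 * 1e-24 / 1.84)
p = 0.0054251

0.0054251


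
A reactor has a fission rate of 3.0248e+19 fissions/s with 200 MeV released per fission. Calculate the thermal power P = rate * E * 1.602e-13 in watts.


P = fission_rate * E_MeV * 1.602e-13
P = 3.0248e+19 * 200 * 1.602e-13
P = 9.6915e+08 W

9.6915e+08


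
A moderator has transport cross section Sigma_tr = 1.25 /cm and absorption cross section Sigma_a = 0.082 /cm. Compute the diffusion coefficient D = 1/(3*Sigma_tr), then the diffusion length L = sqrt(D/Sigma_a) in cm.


D = 1 / (3 * Sigma_tr) = 1 / (3 * 1.25) = 0.2666667 cm
L = sqrt(D / Sigma_a)
L = sqrt(0.2666667 / 0.082)
L = 1.8033 cm

1.8033


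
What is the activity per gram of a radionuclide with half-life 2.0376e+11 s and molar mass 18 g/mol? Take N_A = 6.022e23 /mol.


lambda = ln(2) / t_half = ln(2) / 2.0376e+11 = 3.401782e-12 /s
SA = lambda * N_A / M
SA = 3.401782e-12 * 6.022e23 / 18
SA = 1.1381e+11 Bq/g

1.1381e+11


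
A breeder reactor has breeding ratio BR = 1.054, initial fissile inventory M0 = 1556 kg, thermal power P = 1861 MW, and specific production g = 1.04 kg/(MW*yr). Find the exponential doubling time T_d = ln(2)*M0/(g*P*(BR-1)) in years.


Breeding gain G = BR - 1 = 1.054 - 1 = 0.054
Fissile production rate = g * P * G = 1.04 * 1861 * 0.054 = 104.51376 kg/yr
T_d = ln(2) * M0 / (g * P * G)
T_d = ln(2) * 1556 / 104.51376 = 10.320 yr

10.320


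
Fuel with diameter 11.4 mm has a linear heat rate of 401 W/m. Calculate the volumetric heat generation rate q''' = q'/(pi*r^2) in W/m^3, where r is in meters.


r = D / 2 / 1000 = 11.4 / 2 / 1000 = 0.0057 m
q''' = q' / (pi * r^2)
q''' = 401 / (pi * 0.0057^2)
q''' = 3.9287e+06 W/m^3

3.9287e+06


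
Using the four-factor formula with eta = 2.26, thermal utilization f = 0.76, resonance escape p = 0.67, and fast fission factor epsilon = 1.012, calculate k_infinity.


k_inf = eta * f * p * epsilon
k_inf = 2.26 * 0.76 * 0.67 * 1.012
k_inf = 1.1646

1.1646


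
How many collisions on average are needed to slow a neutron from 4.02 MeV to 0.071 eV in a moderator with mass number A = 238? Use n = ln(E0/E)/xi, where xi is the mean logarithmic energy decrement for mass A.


xi = 1 + (A-1)^2/(2A)*ln((A-1)/(A+1)) = 0.008379872 (for A = 238)
n = ln(E0/E) / xi
n = ln(4.02e6 / 0.071) / 0.008379872
n = ln(5.661972e+07) / 0.008379872 = 2130.3

2130.3


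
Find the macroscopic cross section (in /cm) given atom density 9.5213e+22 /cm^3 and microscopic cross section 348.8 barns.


Sigma = N * sigma_barns * 1e-24
Sigma = 9.5213e+22 * 348.8 * 1e-24
Sigma = 33.210 /cm

33.210


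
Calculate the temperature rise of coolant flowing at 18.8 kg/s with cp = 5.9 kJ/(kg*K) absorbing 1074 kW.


dT = Q / (m_dot * cp)
dT = 1074 / (18.8 * 5.9)
dT = 9.6827 C

9.6827


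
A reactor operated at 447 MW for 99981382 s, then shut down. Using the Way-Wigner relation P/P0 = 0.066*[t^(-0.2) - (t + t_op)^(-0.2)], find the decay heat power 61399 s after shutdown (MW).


P/P0 = 0.066 * [t^(-0.2) - (t + t_op)^(-0.2)]
P/P0 = 0.066 * [61399^(-0.2) - (61399 + 99981382)^(-0.2)]
P/P0 = 0.066 * [0.1102472 - 0.02511672] = 0.005618612
P = 447 * 0.005618612 = 2.5115 MW

2.5115


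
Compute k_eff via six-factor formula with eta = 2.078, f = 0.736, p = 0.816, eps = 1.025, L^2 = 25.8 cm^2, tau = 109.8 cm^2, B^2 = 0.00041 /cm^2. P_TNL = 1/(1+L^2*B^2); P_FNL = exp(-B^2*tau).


k_inf = eta*f*p*eps = 2.078*0.736*0.816*1.025 = 1.279197
P_TNL = 1/(1 + L^2*B^2) = 1/(1 + 25.8*0.00041) = 0.9895327
P_FNL = exp(-B^2*tau) = exp(-0.00041*109.8) = 0.9559803
k_eff = k_inf * P_TNL * P_FNL = 1.279197 * 0.9895327 * 0.9559803
k_eff = 1.2101

1.2101


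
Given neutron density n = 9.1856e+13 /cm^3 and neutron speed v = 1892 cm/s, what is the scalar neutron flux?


phi = n * v
phi = 9.1856e+13 * 1892
phi = 1.7379e+17 /cm^2/s

1.7379e+17


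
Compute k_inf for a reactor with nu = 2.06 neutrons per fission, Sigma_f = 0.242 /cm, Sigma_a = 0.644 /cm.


k_inf = nu * Sigma_f / Sigma_a
k_inf = 2.06 * 0.242 / 0.644
k_inf = 0.77410

0.77410


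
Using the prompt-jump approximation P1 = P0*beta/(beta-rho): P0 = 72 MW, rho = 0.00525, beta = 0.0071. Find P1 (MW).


P1/P0 = beta / (beta - rho)
P1/P0 = 0.0071 / (0.0071 - 0.00525) = 3.837838
P1 = 72 * 3.837838 = 276.32 MW

276.32


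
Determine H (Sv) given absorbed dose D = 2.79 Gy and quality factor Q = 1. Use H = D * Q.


H = D * Q
H = 2.79 * 1
H = 2.7900 Sv

2.7900


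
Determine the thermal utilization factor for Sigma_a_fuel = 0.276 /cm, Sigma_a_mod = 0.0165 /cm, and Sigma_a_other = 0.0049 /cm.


f = Sigma_a_fuel / (Sigma_a_fuel + Sigma_a_mod + Sigma_a_other)
f = 0.276 / (0.276 + 0.0165 + 0.0049)
f = 0.92804

0.92804


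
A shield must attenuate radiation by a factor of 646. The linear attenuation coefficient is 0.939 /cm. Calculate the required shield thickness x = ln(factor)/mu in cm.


x = ln(factor) / mu
x = ln(646) / 0.939
x = 6.8912 cm

6.8912


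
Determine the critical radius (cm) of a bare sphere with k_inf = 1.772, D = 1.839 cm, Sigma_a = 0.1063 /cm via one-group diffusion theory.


L^2 = D / Sigma_a = 1.839 / 0.1063 = 17.30009 cm^2
B_m^2 = (k_inf - 1) / L^2 = (1.772 - 1) / 17.30009 = 0.04462405 /cm^2
For a bare sphere: B_g = pi/R, so R_c = pi / sqrt(B_m^2)
R_c = pi / sqrt(0.04462405) = 14.872 cm

14.872


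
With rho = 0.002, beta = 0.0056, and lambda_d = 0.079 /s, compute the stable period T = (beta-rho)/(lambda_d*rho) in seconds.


T = (beta - rho) / (lambda_d * rho)
T = (0.0056 - 0.002) / (0.079 * 0.002)
T = 22.785 s

22.785


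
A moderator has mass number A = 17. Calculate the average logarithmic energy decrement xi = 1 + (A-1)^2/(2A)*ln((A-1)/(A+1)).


xi = 1 + (A-1)^2/(2A) * ln((A-1)/(A+1))
xi = 1 + (17-1)^2/(2*17) * ln((17-1)/(17 +1))
xi = 0.11316

0.11316


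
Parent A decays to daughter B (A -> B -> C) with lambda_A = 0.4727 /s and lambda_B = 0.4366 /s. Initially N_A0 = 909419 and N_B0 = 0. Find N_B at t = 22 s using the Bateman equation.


N_B(t) = lambda_A * N_A0 / (lambda_B - lambda_A) * [exp(-lambda_A*t) - exp(-lambda_B*t)]
exp(-0.4727*22) = 3.045075e-05; exp(-0.4366*22) = 6.737746e-05
N_B = 0.4727 * 909419 / (0.4366 - 0.4727) * (3.045075e-05 - 6.737746e-05)
N_B = 439.73

439.73


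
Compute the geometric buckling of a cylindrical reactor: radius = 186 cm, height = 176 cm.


B^2 = (2.405/R)^2 + (pi/H)^2
B^2 = (2.405/186)^2 + (pi/176)^2
B^2 = 4.8581e-04 /cm^2

4.8581e-04


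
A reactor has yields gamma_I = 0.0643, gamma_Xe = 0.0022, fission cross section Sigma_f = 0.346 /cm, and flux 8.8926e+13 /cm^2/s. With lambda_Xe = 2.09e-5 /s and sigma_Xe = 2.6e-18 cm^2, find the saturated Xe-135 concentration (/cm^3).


Xe_eq = (gamma_I + gamma_Xe) * Sigma_f * phi / (lambda_Xe + sigma_Xe * phi)
Numerator = (0.0643 + 0.0022) * 0.346 * 8.8926e+13 = 2.046098e+12
Denominator = 2.09e-5 + 2.6e-18 * 8.8926e+13 = 2.521076e-04
Xe_eq = 2.046098e+12 / 2.521076e-04 = 8.1160e+15 /cm^3

8.1160e+15


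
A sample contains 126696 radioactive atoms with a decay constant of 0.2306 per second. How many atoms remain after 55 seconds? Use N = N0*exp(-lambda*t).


N = N0 * exp(-lambda * t)
N = 126696 * exp(-0.2306 * 55)
N = 0.39319

0.39319


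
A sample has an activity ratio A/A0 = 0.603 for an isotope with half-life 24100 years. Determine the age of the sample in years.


lambda = ln(2) / t_half = ln(2) / 24100 = 2.876129e-05 /yr
t = -ln(A/A0) / lambda
t = -ln(0.603) / 2.876129e-05
t = 17587 yr

17587


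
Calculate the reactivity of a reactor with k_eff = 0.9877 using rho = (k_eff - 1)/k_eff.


rho = (k_eff - 1) / k_eff
rho = (0.9877 - 1) / 0.9877
rho = -0.012453

-0.012453


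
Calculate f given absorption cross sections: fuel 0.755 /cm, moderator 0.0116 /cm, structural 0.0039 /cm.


f = Sigma_a_fuel / (Sigma_a_fuel + Sigma_a_mod + Sigma_a_other)
f = 0.755 / (0.755 + 0.0116 + 0.0039)
f = 0.97988

0.97988


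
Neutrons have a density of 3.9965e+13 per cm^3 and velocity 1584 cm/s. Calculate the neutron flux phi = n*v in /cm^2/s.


phi = n * v
phi = 3.9965e+13 * 1584
phi = 6.3305e+16 /cm^2/s

6.3305e+16


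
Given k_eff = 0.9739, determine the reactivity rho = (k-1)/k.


rho = (k_eff - 1) / k_eff
rho = (0.9739 - 1) / 0.9739
rho = -0.026799

-0.026799


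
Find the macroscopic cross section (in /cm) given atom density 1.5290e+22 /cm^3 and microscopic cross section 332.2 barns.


Sigma = N * sigma_barns * 1e-24
Sigma = 1.5290e+22 * 332.2 * 1e-24
Sigma = 5.0793 /cm

5.0793


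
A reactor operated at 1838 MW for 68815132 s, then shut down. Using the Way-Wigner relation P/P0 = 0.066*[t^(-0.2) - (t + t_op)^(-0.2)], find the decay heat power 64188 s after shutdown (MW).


P/P0 = 0.066 * [t^(-0.2) - (t + t_op)^(-0.2)]
P/P0 = 0.066 * [64188^(-0.2) - (64188 + 68815132)^(-0.2)]
P/P0 = 0.066 * [0.1092721 - 0.02706339] = 0.005425775
P = 1838 * 0.005425775 = 9.9726 MW

9.9726


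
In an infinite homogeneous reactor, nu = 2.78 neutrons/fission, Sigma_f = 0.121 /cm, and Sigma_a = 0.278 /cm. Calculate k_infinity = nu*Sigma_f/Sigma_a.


k_inf = nu * Sigma_f / Sigma_a
k_inf = 2.78 * 0.121 / 0.278
k_inf = 1.2100

1.2100


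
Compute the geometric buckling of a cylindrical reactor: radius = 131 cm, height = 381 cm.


B^2 = (2.405/R)^2 + (pi/H)^2
B^2 = (2.405/131)^2 + (pi/381)^2
B^2 = 4.0504e-04 /cm^2

4.0504e-04


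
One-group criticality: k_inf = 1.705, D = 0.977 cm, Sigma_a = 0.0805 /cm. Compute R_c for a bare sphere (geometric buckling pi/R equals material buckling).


L^2 = D / Sigma_a = 0.977 / 0.0805 = 12.13665 cm^2
B_m^2 = (k_inf - 1) / L^2 = (1.705 - 1) / 12.13665 = 0.05808852 /cm^2
For a bare sphere: B_g = pi/R, so R_c = pi / sqrt(B_m^2)
R_c = pi / sqrt(0.05808852) = 13.035 cm

13.035


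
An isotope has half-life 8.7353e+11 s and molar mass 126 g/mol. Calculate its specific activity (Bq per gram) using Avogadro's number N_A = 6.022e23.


lambda = ln(2) / t_half = ln(2) / 8.7353e+11 = 7.935013e-13 /s
SA = lambda * N_A / M
SA = 7.935013e-13 * 6.022e23 / 126
SA = 3.7924e+09 Bq/g

3.7924e+09


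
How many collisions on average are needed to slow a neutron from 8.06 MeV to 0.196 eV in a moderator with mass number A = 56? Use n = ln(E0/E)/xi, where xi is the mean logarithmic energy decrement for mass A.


xi = 1 + (A-1)^2/(2A)*ln((A-1)/(A+1)) = 0.03529286 (for A = 56)
n = ln(E0/E) / xi
n = ln(8.06e6 / 0.196) / 0.03529286
n = ln(4.112245e+07) / 0.03529286 = 496.76

496.76


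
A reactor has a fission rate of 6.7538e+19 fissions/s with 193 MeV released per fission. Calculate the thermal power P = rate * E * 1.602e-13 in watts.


P = fission_rate * E_MeV * 1.602e-13
P = 6.7538e+19 * 193 * 1.602e-13
P = 2.0882e+09 W

2.0882e+09


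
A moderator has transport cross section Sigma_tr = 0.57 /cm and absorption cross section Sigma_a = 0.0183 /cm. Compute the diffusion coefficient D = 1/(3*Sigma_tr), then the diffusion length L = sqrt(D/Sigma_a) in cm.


D = 1 / (3 * Sigma_tr) = 1 / (3 * 0.57) = 0.5847953 cm
L = sqrt(D / Sigma_a)
L = sqrt(0.5847953 / 0.0183)
L = 5.6530 cm

5.6530


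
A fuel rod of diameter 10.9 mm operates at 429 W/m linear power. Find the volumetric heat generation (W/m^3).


r = D / 2 / 1000 = 10.9 / 2 / 1000 = 0.00545 m
q''' = q' / (pi * r^2)
q''' = 429 / (pi * 0.00545^2)
q''' = 4.5974e+06 W/m^3

4.5974e+06


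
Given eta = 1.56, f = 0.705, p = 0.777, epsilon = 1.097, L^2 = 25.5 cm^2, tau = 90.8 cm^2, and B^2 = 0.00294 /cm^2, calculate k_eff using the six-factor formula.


k_inf = eta*f*p*eps = 1.56*0.705*0.777*1.097 = 0.9374354
P_TNL = 1/(1 + L^2*B^2) = 1/(1 + 25.5*0.00294) = 0.9302585
P_FNL = exp(-B^2*tau) = exp(-0.00294*90.8) = 0.7657098
k_eff = k_inf * P_TNL * P_FNL = 0.9374354 * 0.9302585 * 0.7657098
k_eff = 0.66774

0.66774


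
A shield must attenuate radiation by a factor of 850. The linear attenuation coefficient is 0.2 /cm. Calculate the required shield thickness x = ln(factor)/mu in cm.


x = ln(factor) / mu
x = ln(850) / 0.2
x = 33.726 cm

33.726


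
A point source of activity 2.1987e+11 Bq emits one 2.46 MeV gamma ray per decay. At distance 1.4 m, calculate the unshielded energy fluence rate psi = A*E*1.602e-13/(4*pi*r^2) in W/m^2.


psi = A * E * 1.602e-13 / (4*pi*r^2)
psi = 2.1987e+11 * 2.46 * 1.602e-13 / (4*pi*1.4^2)
psi = 0.0035180 W/m^2

0.0035180


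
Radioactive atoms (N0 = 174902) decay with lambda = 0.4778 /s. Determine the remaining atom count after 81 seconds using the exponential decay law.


N = N0 * exp(-lambda * t)
N = 174902 * exp(-0.4778 * 81)
N = 2.7216e-12

2.7216e-12


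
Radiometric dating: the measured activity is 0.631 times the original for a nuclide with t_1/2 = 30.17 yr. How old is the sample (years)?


lambda = ln(2) / t_half = ln(2) / 30.17 = 0.02297472 /yr
t = -ln(A/A0) / lambda
t = -ln(0.631) / 0.02297472
t = 20.042 yr

20.042


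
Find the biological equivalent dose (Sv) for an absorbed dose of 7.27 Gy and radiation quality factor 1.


H = D * Q
H = 7.27 * 1
H = 7.2700 Sv

7.2700


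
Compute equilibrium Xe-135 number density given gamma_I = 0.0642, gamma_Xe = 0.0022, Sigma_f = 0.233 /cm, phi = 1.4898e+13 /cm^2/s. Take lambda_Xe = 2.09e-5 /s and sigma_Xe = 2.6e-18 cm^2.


Xe_eq = (gamma_I + gamma_Xe) * Sigma_f * phi / (lambda_Xe + sigma_Xe * phi)
Numerator = (0.0642 + 0.0022) * 0.233 * 1.4898e+13 = 2.304899e+11
Denominator = 2.09e-5 + 2.6e-18 * 1.4898e+13 = 5.963480e-05
Xe_eq = 2.304899e+11 / 5.963480e-05 = 3.8650e+15 /cm^3

3.8650e+15


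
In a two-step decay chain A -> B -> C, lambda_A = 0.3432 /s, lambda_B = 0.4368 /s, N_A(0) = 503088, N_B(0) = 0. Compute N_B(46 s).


N_B(t) = lambda_A * N_A0 / (lambda_B - lambda_A) * [exp(-lambda_A*t) - exp(-lambda_B*t)]
exp(-0.3432*46) = 1.392215e-07; exp(-0.4368*46) = 1.878485e-09
N_B = 0.3432 * 503088 / (0.4368 - 0.3432) * (1.392215e-07 - 1.878485e-09)
N_B = 0.25335

0.25335


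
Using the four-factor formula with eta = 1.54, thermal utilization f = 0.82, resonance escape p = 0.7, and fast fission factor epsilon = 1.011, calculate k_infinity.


k_inf = eta * f * p * epsilon
k_inf = 1.54 * 0.82 * 0.7 * 1.011
k_inf = 0.89368

0.89368


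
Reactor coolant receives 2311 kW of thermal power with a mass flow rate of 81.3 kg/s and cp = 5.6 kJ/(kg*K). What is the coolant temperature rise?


dT = Q / (m_dot * cp)
dT = 2311 / (81.3 * 5.6)
dT = 5.0760 C

5.0760


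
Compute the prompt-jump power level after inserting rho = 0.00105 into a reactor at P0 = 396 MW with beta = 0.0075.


P1/P0 = beta / (beta - rho)
P1/P0 = 0.0075 / (0.0075 - 0.00105) = 1.162791
P1 = 396 * 1.162791 = 460.47 MW

460.47


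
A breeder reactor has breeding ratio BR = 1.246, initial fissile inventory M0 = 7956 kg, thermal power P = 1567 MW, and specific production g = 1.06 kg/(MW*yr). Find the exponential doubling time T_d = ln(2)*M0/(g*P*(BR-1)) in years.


Breeding gain G = BR - 1 = 1.246 - 1 = 0.246
Fissile production rate = g * P * G = 1.06 * 1567 * 0.246 = 408.61092 kg/yr
T_d = ln(2) * M0 / (g * P * G)
T_d = ln(2) * 7956 / 408.61092 = 13.496 yr

13.496


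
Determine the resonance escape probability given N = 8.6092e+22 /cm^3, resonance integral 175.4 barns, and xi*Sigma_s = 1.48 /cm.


p = exp(-N * I * 1e-24 / (xi*Sigma_s))
p = exp(-8.6092e+22 * 175.4 * 1e-24 / 1.48)
p = 3.7057e-05

3.7057e-05


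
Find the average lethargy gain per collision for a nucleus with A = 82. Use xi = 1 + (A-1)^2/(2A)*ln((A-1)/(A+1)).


xi = 1 + (A-1)^2/(2A) * ln((A-1)/(A+1))
xi = 1 + (82-1)^2/(2*82) * ln((82-1)/(82 +1))
xi = 0.024193

0.024193


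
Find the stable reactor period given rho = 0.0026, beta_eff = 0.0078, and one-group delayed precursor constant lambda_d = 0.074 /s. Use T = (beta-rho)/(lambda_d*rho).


T = (beta - rho) / (lambda_d * rho)
T = (0.0078 - 0.0026) / (0.074 * 0.0026)
T = 27.027 s

27.027


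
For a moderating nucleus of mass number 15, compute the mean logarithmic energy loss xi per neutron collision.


xi = 1 + (A-1)^2/(2A) * ln((A-1)/(A+1))
xi = 1 + (15-1)^2/(2*15) * ln((15-1)/(15 +1))
xi = 0.12759

0.12759


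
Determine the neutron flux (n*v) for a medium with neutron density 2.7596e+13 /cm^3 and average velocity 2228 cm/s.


phi = n * v
phi = 2.7596e+13 * 2228
phi = 6.1484e+16 /cm^2/s

6.1484e+16


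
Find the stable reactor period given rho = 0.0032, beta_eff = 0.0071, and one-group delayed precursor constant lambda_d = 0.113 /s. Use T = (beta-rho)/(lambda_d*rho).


T = (beta - rho) / (lambda_d * rho)
T = (0.0071 - 0.0032) / (0.113 * 0.0032)
T = 10.785 s

10.785


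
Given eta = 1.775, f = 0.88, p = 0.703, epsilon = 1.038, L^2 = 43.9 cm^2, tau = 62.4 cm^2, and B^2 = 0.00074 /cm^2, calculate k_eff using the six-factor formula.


k_inf = eta*f*p*eps = 1.775*0.88*0.703*1.038 = 1.139813
P_TNL = 1/(1 + L^2*B^2) = 1/(1 + 43.9*0.00074) = 0.9685361
P_FNL = exp(-B^2*tau) = exp(-0.00074*62.4) = 0.9548739
k_eff = k_inf * P_TNL * P_FNL = 1.139813 * 0.9685361 * 0.9548739
k_eff = 1.0541

1.0541


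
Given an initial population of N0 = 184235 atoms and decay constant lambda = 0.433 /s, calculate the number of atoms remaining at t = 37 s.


N = N0 * exp(-lambda * t)
N = 184235 * exp(-0.433 * 37)
N = 0.020302

0.020302


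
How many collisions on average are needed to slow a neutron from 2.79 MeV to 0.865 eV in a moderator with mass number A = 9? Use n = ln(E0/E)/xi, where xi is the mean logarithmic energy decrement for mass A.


xi = 1 + (A-1)^2/(2A)*ln((A-1)/(A+1)) = 0.2066007 (for A = 9)
n = ln(E0/E) / xi
n = ln(2.79e6 / 0.865) / 0.2066007
n = ln(3.225434e+06) / 0.2066007 = 72.539

72.539


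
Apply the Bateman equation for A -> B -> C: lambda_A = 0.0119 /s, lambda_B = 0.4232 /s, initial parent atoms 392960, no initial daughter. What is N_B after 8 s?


N_B(t) = lambda_A * N_A0 / (lambda_B - lambda_A) * [exp(-lambda_A*t) - exp(-lambda_B*t)]
exp(-0.0119*8) = 0.9091911; exp(-0.4232*8) = 0.03385732
N_B = 0.0119 * 392960 / (0.4232 - 0.0119) * (0.9091911 - 0.03385732)
N_B = 9952.0

9952.0


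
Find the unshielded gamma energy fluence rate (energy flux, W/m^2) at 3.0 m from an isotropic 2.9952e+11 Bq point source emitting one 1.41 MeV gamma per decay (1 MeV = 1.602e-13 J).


psi = A * E * 1.602e-13 / (4*pi*r^2)
psi = 2.9952e+11 * 1.41 * 1.602e-13 / (4*pi*3.0^2)
psi = 5.9821e-04 W/m^2

5.9821e-04


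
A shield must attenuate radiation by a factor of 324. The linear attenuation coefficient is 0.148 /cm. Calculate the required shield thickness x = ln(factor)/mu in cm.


x = ln(factor) / mu
x = ln(324) / 0.148
x = 39.059 cm

39.059


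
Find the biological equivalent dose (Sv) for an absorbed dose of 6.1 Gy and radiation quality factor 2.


H = D * Q
H = 6.1 * 2
H = 12.200 Sv

12.200


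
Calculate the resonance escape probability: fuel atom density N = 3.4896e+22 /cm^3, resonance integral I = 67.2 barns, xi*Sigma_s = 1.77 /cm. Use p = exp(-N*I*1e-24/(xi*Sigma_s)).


p = exp(-N * I * 1e-24 / (xi*Sigma_s))
p = exp(-3.4896e+22 * 67.2 * 1e-24 / 1.77)
p = 0.26584

0.26584


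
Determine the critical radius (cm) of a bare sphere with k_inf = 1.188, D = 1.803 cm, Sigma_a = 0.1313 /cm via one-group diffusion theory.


L^2 = D / Sigma_a = 1.803 / 0.1313 = 13.73191 cm^2
B_m^2 = (k_inf - 1) / L^2 = (1.188 - 1) / 13.73191 = 0.01369074 /cm^2
For a bare sphere: B_g = pi/R, so R_c = pi / sqrt(B_m^2)
R_c = pi / sqrt(0.01369074) = 26.850 cm

26.850


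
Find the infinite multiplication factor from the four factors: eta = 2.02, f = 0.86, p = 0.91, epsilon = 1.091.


k_inf = eta * f * p * epsilon
k_inf = 2.02 * 0.86 * 0.91 * 1.091
k_inf = 1.7247

1.7247


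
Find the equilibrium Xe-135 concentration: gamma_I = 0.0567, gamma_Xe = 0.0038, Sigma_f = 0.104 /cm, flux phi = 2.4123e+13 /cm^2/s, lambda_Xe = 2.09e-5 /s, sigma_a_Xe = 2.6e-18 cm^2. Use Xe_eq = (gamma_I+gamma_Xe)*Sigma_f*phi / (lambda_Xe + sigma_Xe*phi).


Xe_eq = (gamma_I + gamma_Xe) * Sigma_f * phi / (lambda_Xe + sigma_Xe * phi)
Numerator = (0.0567 + 0.0038) * 0.104 * 2.4123e+13 = 1.517819e+11
Denominator = 2.09e-5 + 2.6e-18 * 2.4123e+13 = 8.361980e-05
Xe_eq = 1.517819e+11 / 8.361980e-05 = 1.8151e+15 /cm^3

1.8151e+15


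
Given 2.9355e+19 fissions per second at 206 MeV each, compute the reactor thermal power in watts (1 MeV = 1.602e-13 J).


P = fission_rate * E_MeV * 1.602e-13
P = 2.9355e+19 * 206 * 1.602e-13
P = 9.6875e+08 W

9.6875e+08


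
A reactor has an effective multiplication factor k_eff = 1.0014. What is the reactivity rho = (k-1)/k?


rho = (k_eff - 1) / k_eff
rho = (1.0014 - 1) / 1.0014
rho = 0.0013980

0.0013980


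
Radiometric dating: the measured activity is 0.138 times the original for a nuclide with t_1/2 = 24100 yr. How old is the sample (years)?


lambda = ln(2) / t_half = ln(2) / 24100 = 2.876129e-05 /yr
t = -ln(A/A0) / lambda
t = -ln(0.138) / 2.876129e-05
t = 68860 yr

68860


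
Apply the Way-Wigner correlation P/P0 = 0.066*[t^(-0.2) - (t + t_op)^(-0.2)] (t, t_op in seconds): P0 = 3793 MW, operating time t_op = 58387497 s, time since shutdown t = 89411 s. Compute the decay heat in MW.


P/P0 = 0.066 * [t^(-0.2) - (t + t_op)^(-0.2)]
P/P0 = 0.066 * [89411^(-0.2) - (89411 + 58387497)^(-0.2)]
P/P0 = 0.066 * [0.1022638 - 0.02796425] = 0.004903770
P = 3793 * 0.004903770 = 18.600 MW

18.600


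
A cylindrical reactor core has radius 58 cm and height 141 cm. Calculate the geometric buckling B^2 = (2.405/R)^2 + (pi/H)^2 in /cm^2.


B^2 = (2.405/R)^2 + (pi/H)^2
B^2 = (2.405/58)^2 + (pi/141)^2
B^2 = 0.0022158 /cm^2

0.0022158


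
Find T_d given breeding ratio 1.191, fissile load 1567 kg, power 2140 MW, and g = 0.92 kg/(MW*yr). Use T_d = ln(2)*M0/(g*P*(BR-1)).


Breeding gain G = BR - 1 = 1.191 - 1 = 0.191
Fissile production rate = g * P * G = 0.92 * 2140 * 0.191 = 376.0408 kg/yr
T_d = ln(2) * M0 / (g * P * G)
T_d = ln(2) * 1567 / 376.0408 = 2.8884 yr

2.8884


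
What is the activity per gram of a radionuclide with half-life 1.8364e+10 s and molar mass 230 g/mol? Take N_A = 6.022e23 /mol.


lambda = ln(2) / t_half = ln(2) / 1.8364e+10 = 3.774489e-11 /s
SA = lambda * N_A / M
SA = 3.774489e-11 * 6.022e23 / 230
SA = 9.8826e+10 Bq/g

9.8826e+10


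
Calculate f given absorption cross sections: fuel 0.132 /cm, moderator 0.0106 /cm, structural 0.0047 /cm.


f = Sigma_a_fuel / (Sigma_a_fuel + Sigma_a_mod + Sigma_a_other)
f = 0.132 / (0.132 + 0.0106 + 0.0047)
f = 0.89613

0.89613


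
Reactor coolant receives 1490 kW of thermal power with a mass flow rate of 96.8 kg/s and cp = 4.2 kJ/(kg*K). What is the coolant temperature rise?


dT = Q / (m_dot * cp)
dT = 1490 / (96.8 * 4.2)
dT = 3.6649 C

3.6649


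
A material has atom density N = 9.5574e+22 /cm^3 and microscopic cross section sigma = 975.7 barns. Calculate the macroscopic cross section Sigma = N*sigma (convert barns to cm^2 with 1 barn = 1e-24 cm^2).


Sigma = N * sigma_barns * 1e-24
Sigma = 9.5574e+22 * 975.7 * 1e-24
Sigma = 93.252 /cm

93.252


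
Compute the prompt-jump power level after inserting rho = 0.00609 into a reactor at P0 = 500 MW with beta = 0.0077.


P1/P0 = beta / (beta - rho)
P1/P0 = 0.0077 / (0.0077 - 0.00609) = 4.782609
P1 = 500 * 4.782609 = 2391.3 MW

2391.3


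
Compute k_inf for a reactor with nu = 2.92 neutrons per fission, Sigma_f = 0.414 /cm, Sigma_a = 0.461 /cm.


k_inf = nu * Sigma_f / Sigma_a
k_inf = 2.92 * 0.414 / 0.461
k_inf = 2.6223

2.6223


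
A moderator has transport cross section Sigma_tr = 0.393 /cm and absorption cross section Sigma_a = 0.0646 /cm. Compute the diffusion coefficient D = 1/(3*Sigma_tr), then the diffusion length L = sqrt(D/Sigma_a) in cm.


D = 1 / (3 * Sigma_tr) = 1 / (3 * 0.393) = 0.8481764 cm
L = sqrt(D / Sigma_a)
L = sqrt(0.8481764 / 0.0646)
L = 3.6235 cm

3.6235


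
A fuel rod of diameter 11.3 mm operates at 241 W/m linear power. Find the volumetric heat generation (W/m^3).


r = D / 2 / 1000 = 11.3 / 2 / 1000 = 0.00565 m
q''' = q' / (pi * r^2)
q''' = 241 / (pi * 0.00565^2)
q''' = 2.4031e+06 W/m^3

2.4031e+06


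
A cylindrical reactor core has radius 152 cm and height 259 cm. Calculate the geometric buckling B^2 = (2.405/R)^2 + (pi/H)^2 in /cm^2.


B^2 = (2.405/R)^2 + (pi/H)^2
B^2 = (2.405/152)^2 + (pi/259)^2
B^2 = 3.9748e-04 /cm^2

3.9748e-04


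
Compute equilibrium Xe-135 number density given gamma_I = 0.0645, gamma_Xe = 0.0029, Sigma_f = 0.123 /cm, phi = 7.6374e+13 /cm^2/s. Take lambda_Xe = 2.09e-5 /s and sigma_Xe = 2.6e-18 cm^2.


Xe_eq = (gamma_I + gamma_Xe) * Sigma_f * phi / (lambda_Xe + sigma_Xe * phi)
Numerator = (0.0645 + 0.0029) * 0.123 * 7.6374e+13 = 6.331557e+11
Denominator = 2.09e-5 + 2.6e-18 * 7.6374e+13 = 2.194724e-04
Xe_eq = 6.331557e+11 / 2.194724e-04 = 2.8849e+15 /cm^3

2.8849e+15


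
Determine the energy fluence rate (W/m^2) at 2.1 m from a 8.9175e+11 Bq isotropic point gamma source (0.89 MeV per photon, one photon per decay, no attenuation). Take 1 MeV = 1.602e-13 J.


psi = A * E * 1.602e-13 / (4*pi*r^2)
psi = 8.9175e+11 * 0.89 * 1.602e-13 / (4*pi*2.1^2)
psi = 0.0022943 W/m^2

0.0022943


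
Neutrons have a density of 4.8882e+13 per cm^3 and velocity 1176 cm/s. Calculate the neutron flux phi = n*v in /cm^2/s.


phi = n * v
phi = 4.8882e+13 * 1176
phi = 5.7485e+16 /cm^2/s

5.7485e+16


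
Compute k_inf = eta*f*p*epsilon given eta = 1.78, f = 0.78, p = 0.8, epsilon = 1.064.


k_inf = eta * f * p * epsilon
k_inf = 1.78 * 0.78 * 0.8 * 1.064
k_inf = 1.1818

1.1818


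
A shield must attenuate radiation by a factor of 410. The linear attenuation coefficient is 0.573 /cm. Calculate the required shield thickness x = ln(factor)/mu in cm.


x = ln(factor) / mu
x = ln(410) / 0.573
x = 10.499 cm

10.499


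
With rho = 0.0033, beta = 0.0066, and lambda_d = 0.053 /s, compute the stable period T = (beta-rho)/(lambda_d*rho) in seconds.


T = (beta - rho) / (lambda_d * rho)
T = (0.0066 - 0.0033) / (0.053 * 0.0033)
T = 18.868 s

18.868


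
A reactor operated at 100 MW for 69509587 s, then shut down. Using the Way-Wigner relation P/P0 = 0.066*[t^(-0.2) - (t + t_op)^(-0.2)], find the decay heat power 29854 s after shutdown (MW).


P/P0 = 0.066 * [t^(-0.2) - (t + t_op)^(-0.2)]
P/P0 = 0.066 * [29854^(-0.2) - (29854 + 69509587)^(-0.2)]
P/P0 = 0.066 * [0.1273502 - 0.02701181] = 0.006622334
P = 100 * 0.006622334 = 0.66223 MW

0.66223


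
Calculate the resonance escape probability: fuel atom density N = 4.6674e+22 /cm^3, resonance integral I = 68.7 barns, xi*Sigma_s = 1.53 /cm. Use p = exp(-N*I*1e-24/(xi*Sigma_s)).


p = exp(-N * I * 1e-24 / (xi*Sigma_s))
p = exp(-4.6674e+22 * 68.7 * 1e-24 / 1.53)
p = 0.12298

0.12298


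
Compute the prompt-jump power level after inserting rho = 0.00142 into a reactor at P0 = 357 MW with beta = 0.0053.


P1/P0 = beta / (beta - rho)
P1/P0 = 0.0053 / (0.0053 - 0.00142) = 1.365979
P1 = 357 * 1.365979 = 487.65 MW

487.65


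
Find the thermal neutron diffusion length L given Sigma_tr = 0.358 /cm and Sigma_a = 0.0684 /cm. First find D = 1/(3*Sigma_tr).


D = 1 / (3 * Sigma_tr) = 1 / (3 * 0.358) = 0.9310987 cm
L = sqrt(D / Sigma_a)
L = sqrt(0.9310987 / 0.0684)
L = 3.6895 cm

3.6895


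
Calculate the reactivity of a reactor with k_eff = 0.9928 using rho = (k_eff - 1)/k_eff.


rho = (k_eff - 1) / k_eff
rho = (0.9928 - 1) / 0.9928
rho = -0.0072522

-0.0072522


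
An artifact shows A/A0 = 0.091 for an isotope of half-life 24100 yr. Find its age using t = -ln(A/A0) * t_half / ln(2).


lambda = ln(2) / t_half = ln(2) / 24100 = 2.876129e-05 /yr
t = -ln(A/A0) / lambda
t = -ln(0.091) / 2.876129e-05
t = 83338 yr

83338


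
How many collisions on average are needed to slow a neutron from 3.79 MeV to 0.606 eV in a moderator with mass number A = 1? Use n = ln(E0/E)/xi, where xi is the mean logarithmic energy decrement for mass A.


xi = 1 + (A-1)^2/(2A)*ln((A-1)/(A+1)) = 1 (for A = 1)
n = ln(E0/E) / xi
n = ln(3.79e6 / 0.606) / 1
n = ln(6.254125e+06) / 1 = 15.649

15.649


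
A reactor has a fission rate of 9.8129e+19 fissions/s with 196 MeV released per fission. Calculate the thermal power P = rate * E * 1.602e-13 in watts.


P = fission_rate * E_MeV * 1.602e-13
P = 9.8129e+19 * 196 * 1.602e-13
P = 3.0812e+09 W

3.0812e+09


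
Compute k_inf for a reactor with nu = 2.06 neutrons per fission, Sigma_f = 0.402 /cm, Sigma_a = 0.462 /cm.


k_inf = nu * Sigma_f / Sigma_a
k_inf = 2.06 * 0.402 / 0.462
k_inf = 1.7925

1.7925


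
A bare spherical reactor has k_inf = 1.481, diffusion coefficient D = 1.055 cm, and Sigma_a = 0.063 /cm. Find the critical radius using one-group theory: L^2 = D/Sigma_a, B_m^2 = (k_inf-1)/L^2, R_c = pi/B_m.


L^2 = D / Sigma_a = 1.055 / 0.063 = 16.74603 cm^2
B_m^2 = (k_inf - 1) / L^2 = (1.481 - 1) / 16.74603 = 0.02872323 /cm^2
For a bare sphere: B_g = pi/R, so R_c = pi / sqrt(B_m^2)
R_c = pi / sqrt(0.02872323) = 18.537 cm

18.537


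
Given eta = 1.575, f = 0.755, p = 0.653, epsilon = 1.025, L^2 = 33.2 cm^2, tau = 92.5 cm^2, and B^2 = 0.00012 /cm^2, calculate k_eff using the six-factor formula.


k_inf = eta*f*p*eps = 1.575*0.755*0.653*1.025 = 0.7959111
P_TNL = 1/(1 + L^2*B^2) = 1/(1 + 33.2*0.00012) = 0.9960318
P_FNL = exp(-B^2*tau) = exp(-0.00012*92.5) = 0.9889614
k_eff = k_inf * P_TNL * P_FNL = 0.7959111 * 0.9960318 * 0.9889614
k_eff = 0.78400

0.78400


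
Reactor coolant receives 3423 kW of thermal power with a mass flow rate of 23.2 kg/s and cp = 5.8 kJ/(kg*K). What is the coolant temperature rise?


dT = Q / (m_dot * cp)
dT = 3423 / (23.2 * 5.8)
dT = 25.438 C

25.438


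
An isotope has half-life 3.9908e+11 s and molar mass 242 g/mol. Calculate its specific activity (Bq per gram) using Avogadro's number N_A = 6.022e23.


lambda = ln(2) / t_half = ln(2) / 3.9908e+11 = 1.736863e-12 /s
SA = lambda * N_A / M
SA = 1.736863e-12 * 6.022e23 / 242
SA = 4.3221e+09 Bq/g

4.3221e+09


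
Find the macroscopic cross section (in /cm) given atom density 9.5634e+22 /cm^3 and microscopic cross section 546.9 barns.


Sigma = N * sigma_barns * 1e-24
Sigma = 9.5634e+22 * 546.9 * 1e-24
Sigma = 52.302 /cm

52.302


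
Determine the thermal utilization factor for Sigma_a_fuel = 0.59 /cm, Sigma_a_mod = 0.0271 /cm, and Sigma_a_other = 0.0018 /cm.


f = Sigma_a_fuel / (Sigma_a_fuel + Sigma_a_mod + Sigma_a_other)
f = 0.59 / (0.59 + 0.0271 + 0.0018)
f = 0.95330

0.95330


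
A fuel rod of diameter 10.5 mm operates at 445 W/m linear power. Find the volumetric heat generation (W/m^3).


r = D / 2 / 1000 = 10.5 / 2 / 1000 = 0.00525 m
q''' = q' / (pi * r^2)
q''' = 445 / (pi * 0.00525^2)
q''' = 5.1392e+06 W/m^3

5.1392e+06


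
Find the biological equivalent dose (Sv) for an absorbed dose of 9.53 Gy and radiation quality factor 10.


H = D * Q
H = 9.53 * 10
H = 95.300 Sv

95.300


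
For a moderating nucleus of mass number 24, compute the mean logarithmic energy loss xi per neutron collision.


xi = 1 + (A-1)^2/(2A) * ln((A-1)/(A+1))
xi = 1 + (24-1)^2/(2*24) * ln((24-1)/(24 +1))
xi = 0.081065

0.081065


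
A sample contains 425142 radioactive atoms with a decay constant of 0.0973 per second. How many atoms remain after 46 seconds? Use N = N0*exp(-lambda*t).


N = N0 * exp(-lambda * t)
N = 425142 * exp(-0.0973 * 46)
N = 4838.6

4838.6


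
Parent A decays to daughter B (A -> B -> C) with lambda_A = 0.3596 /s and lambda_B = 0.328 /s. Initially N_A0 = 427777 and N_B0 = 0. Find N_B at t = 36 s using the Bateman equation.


N_B(t) = lambda_A * N_A0 / (lambda_B - lambda_A) * [exp(-lambda_A*t) - exp(-lambda_B*t)]
exp(-0.3596*36) = 2.386697e-06; exp(-0.328*36) = 7.444761e-06
N_B = 0.3596 * 427777 / (0.328 - 0.3596) * (2.386697e-06 - 7.444761e-06)
N_B = 24.623

24.623


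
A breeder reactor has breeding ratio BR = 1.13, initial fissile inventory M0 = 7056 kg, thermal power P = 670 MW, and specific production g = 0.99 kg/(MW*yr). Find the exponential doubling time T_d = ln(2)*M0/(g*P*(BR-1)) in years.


Breeding gain G = BR - 1 = 1.13 - 1 = 0.13
Fissile production rate = g * P * G = 0.99 * 670 * 0.13 = 86.229 kg/yr
T_d = ln(2) * M0 / (g * P * G)
T_d = ln(2) * 7056 / 86.229 = 56.719 yr

56.719


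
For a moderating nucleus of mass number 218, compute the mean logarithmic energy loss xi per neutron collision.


xi = 1 + (A-1)^2/(2A) * ln((A-1)/(A+1))
xi = 1 + (218-1)^2/(2*218) * ln((218-1)/(218 +1))
xi = 0.0091463

0.0091463


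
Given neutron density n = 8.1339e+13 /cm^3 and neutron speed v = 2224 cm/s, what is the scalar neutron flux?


phi = n * v
phi = 8.1339e+13 * 2224
phi = 1.8090e+17 /cm^2/s

1.8090e+17


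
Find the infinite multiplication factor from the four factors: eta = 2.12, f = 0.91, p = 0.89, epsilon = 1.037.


k_inf = eta * f * p * epsilon
k_inf = 2.12 * 0.91 * 0.89 * 1.037
k_inf = 1.7805

1.7805


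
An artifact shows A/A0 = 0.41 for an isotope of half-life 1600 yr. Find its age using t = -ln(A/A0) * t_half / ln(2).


lambda = ln(2) / t_half = ln(2) / 1600 = 4.332170e-04 /yr
t = -ln(A/A0) / lambda
t = -ln(0.41) / 4.332170e-04
t = 2058.1 yr

2058.1


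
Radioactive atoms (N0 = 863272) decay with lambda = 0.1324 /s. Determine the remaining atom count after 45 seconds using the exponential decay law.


N = N0 * exp(-lambda * t)
N = 863272 * exp(-0.1324 * 45)
N = 2231.6

2231.6


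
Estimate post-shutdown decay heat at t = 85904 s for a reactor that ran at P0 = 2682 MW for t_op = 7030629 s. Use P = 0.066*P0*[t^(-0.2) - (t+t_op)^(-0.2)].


P/P0 = 0.066 * [t^(-0.2) - (t + t_op)^(-0.2)]
P/P0 = 0.066 * [85904^(-0.2) - (85904 + 7030629)^(-0.2)]
P/P0 = 0.066 * [0.1030854 - 0.04261341] = 0.003991151
P = 2682 * 0.003991151 = 10.704 MW

10.704


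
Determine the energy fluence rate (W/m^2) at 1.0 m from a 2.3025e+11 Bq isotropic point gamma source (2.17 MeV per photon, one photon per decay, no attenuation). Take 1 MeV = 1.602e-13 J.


psi = A * E * 1.602e-13 / (4*pi*r^2)
psi = 2.3025e+11 * 2.17 * 1.602e-13 / (4*pi*1.0^2)
psi = 0.0063696 W/m^2

0.0063696


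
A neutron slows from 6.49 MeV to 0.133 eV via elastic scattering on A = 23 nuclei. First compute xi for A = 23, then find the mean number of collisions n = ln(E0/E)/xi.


xi = 1 + (A-1)^2/(2A)*ln((A-1)/(A+1)) = 0.08448899 (for A = 23)
n = ln(E0/E) / xi
n = ln(6.49e6 / 0.133) / 0.08448899
n = ln(4.879699e+07) / 0.08448899 = 209.53

209.53


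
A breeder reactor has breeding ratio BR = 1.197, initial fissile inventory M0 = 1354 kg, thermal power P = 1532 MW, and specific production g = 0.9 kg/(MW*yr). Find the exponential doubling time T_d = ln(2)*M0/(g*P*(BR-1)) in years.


Breeding gain G = BR - 1 = 1.197 - 1 = 0.197
Fissile production rate = g * P * G = 0.9 * 1532 * 0.197 = 271.6236 kg/yr
T_d = ln(2) * M0 / (g * P * G)
T_d = ln(2) * 1354 / 271.6236 = 3.4552 yr

3.4552


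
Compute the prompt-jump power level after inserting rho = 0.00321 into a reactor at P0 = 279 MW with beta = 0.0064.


P1/P0 = beta / (beta - rho)
P1/P0 = 0.0064 / (0.0064 - 0.00321) = 2.006270
P1 = 279 * 2.006270 = 559.75 MW

559.75


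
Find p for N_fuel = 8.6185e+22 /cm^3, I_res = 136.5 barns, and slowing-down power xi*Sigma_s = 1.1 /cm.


p = exp(-N * I * 1e-24 / (xi*Sigma_s))
p = exp(-8.6185e+22 * 136.5 * 1e-24 / 1.1)
p = 2.2663e-05

2.2663e-05


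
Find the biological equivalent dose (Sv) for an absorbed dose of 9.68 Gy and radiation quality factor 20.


H = D * Q
H = 9.68 * 20
H = 193.60 Sv

193.60


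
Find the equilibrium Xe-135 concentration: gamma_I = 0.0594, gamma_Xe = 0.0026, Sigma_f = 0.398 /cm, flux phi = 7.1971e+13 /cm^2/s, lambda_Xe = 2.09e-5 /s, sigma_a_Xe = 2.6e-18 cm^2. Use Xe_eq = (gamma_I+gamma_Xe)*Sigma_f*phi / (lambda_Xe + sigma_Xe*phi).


Xe_eq = (gamma_I + gamma_Xe) * Sigma_f * phi / (lambda_Xe + sigma_Xe * phi)
Numerator = (0.0594 + 0.0026) * 0.398 * 7.1971e+13 = 1.775956e+12
Denominator = 2.09e-5 + 2.6e-18 * 7.1971e+13 = 2.080246e-04
Xe_eq = 1.775956e+12 / 2.080246e-04 = 8.5372e+15 /cm^3

8.5372e+15


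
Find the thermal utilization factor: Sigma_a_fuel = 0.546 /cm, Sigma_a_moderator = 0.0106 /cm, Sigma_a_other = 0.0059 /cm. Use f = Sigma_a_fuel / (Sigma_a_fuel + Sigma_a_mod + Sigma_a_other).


f = Sigma_a_fuel / (Sigma_a_fuel + Sigma_a_mod + Sigma_a_other)
f = 0.546 / (0.546 + 0.0106 + 0.0059)
f = 0.97067

0.97067


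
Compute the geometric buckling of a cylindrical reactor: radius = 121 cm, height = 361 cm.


B^2 = (2.405/R)^2 + (pi/H)^2
B^2 = (2.405/121)^2 + (pi/361)^2
B^2 = 4.7079e-04 /cm^2

4.7079e-04


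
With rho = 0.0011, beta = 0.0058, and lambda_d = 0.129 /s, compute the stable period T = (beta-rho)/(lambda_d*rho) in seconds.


T = (beta - rho) / (lambda_d * rho)
T = (0.0058 - 0.0011) / (0.129 * 0.0011)
T = 33.122 s

33.122


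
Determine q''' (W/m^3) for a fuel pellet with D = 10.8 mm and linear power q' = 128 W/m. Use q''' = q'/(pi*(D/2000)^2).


r = D / 2 / 1000 = 10.8 / 2 / 1000 = 0.0054 m
q''' = q' / (pi * r^2)
q''' = 128 / (pi * 0.0054^2)
q''' = 1.3972e+06 W/m^3

1.3972e+06


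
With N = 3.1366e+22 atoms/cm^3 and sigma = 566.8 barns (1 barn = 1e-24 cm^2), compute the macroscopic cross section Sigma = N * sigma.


Sigma = N * sigma_barns * 1e-24
Sigma = 3.1366e+22 * 566.8 * 1e-24
Sigma = 17.778 /cm

17.778


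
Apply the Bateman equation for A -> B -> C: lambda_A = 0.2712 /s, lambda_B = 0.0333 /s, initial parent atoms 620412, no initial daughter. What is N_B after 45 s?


N_B(t) = lambda_A * N_A0 / (lambda_B - lambda_A) * [exp(-lambda_A*t) - exp(-lambda_B*t)]
exp(-0.2712*45) = 5.010374e-06; exp(-0.0333*45) = 0.2234651
N_B = 0.2712 * 620412 / (0.0333 - 0.2712) * (5.010374e-06 - 0.2234651)
N_B = 158043

158043


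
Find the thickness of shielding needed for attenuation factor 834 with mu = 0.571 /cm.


x = ln(factor) / mu
x = ln(834) / 0.571
x = 11.780 cm

11.780


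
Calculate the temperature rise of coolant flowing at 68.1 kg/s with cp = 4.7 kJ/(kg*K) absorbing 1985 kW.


dT = Q / (m_dot * cp)
dT = 1985 / (68.1 * 4.7)
dT = 6.2018 C

6.2018


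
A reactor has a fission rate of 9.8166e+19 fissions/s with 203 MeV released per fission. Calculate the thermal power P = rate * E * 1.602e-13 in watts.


P = fission_rate * E_MeV * 1.602e-13
P = 9.8166e+19 * 203 * 1.602e-13
P = 3.1924e+09 W

3.1924e+09


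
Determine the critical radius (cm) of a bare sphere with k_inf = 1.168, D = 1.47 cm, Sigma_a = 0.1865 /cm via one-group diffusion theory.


L^2 = D / Sigma_a = 1.47 / 0.1865 = 7.882038 cm^2
B_m^2 = (k_inf - 1) / L^2 = (1.168 - 1) / 7.882038 = 0.02131428 /cm^2
For a bare sphere: B_g = pi/R, so R_c = pi / sqrt(B_m^2)
R_c = pi / sqrt(0.02131428) = 21.519 cm

21.519
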